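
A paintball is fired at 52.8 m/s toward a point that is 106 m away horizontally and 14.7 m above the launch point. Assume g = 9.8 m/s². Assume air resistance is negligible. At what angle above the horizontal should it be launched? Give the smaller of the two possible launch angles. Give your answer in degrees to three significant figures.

Trajectory: y = x tanθ − g x² (1 + tan²θ)/(2v₀²). With x = 106, y = 14.7, v₀ = 52.8, g = 9.80:
19.75 tan²θ − 106 tanθ + (34.45) = 0.
tanθ = [106 ± √(106² − 4 × 19.75 × (34.45))] / (2 × 19.75) = (106 ± 92.28) / 39.50, giving tanθ = 0.3475 or 5.020.
θ = 19.16° or 78.73°; the smaller is 19.16°.

19.2°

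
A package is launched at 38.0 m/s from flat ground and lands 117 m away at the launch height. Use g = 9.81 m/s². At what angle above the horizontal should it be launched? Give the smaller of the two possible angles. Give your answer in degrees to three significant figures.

R = v₀² sin 2θ / g gives sin 2θ = gR/v₀² = 9.81·117/38.0² = 0.7949.
2θ = 52.64° or 180° − 52.64° = 127.4°, so θ = 26.32° or 63.68°.
The smaller angle is 26.32°.

26.3°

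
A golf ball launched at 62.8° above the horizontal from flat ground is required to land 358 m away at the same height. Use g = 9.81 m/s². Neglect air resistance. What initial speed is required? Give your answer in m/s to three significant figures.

65.7 m/s

On level ground R = v₀² sin 2θ / g ⇒ v₀ = √(gR / sin 2θ).
v₀ = √(9.81 × 358 / sin 125.6°) = √(3512 / 0.8131) = √4319.2 = 65.72 m/s.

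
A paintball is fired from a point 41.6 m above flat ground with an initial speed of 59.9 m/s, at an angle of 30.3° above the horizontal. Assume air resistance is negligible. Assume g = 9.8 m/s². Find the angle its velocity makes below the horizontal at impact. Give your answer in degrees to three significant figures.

Horizontal component vₓ = 59.90 cos 30.3° = 51.72 m/s; vertical v_y0 = 59.90 sin 30.3° = 30.22 m/s.
With up positive and y = 0 at the ground: y(t) = 41.6 + (30.22) t − 4.900 t². Setting y = 0 and taking the positive root: t = [30.22 + √(30.22² + 2·9.80·41.6)] / 9.80 = (30.22 + 41.58) / 9.80 = 7.326 s.
At impact: v_y = v_y0 − g t = −41.58 m/s; vₓ = 51.72 m/s.
Angle below horizontal: arctan(|v_y|/vₓ) = arctan(41.58/51.72) = 38.80°.

38.8°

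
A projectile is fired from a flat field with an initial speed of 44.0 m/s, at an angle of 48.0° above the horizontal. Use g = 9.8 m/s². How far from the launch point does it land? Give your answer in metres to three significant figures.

Components: vₓ = 44.00 cos 48.0° = 29.44 m/s, v_y0 = 44.00 sin 48.0° = 32.70 m/s.
Flight time T = 2 v_y0 / g = 6.673 s.
Range: R = vₓ T = 29.44 × 6.673 = 196.5 m.

196 m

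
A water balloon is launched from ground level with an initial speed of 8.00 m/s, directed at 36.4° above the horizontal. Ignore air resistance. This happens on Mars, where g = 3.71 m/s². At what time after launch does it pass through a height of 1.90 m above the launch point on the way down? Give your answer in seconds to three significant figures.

Horizontal component vₓ = 8.000 cos 36.4° = 6.439 m/s; vertical v_y0 = 8.000 sin 36.4° = 4.747 m/s.
Require v_y0 t − ½ g t² = 1.90, i.e. 1.855 t² − 4.747 t + 1.90 = 0.
t = [4.747 ± √(4.747² − 2·3.71·1.90)] / 3.71 = (4.747 ± 2.905) / 3.71, so t = 0.4966 s or t = 2.063 s.
The descending-branch root is 2.063 s.

2.06 s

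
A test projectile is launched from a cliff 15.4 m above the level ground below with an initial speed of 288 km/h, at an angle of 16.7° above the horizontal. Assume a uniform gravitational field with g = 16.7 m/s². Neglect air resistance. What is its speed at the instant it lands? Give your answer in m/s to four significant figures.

83.15 m/s

Convert: 288 km/h = 288/3.6 = 80.00 m/s.
vₓ = 80.00 cos 16.7° = 76.63 m/s; v_y0 = 80.00 sin 16.7° = 22.99 m/s.
Vertical motion (up positive, ground at y = 0): 8.350 t² − (22.99) t − 15.4 = 0, so t = (22.99 + √(22.99² + 2·16.7·15.4)) / 16.7 = (22.99 + 32.29) / 16.7 = 3.310 s.
Vertical velocity at impact: v_y = v_y0 − g t = 22.99 − 16.7 × 3.310 = −32.29 m/s.
Speed: |v| = √(vₓ² + v_y²) = √(76.63² + 32.29²) = 83.15 m/s.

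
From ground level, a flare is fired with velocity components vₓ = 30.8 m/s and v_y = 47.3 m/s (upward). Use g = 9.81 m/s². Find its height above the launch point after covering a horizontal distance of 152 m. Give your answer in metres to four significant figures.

At x = 152 m, t = x/vₓ = 152/30.80 = 4.935 s.
Height: y = v_y0 t − ½ g t² = 47.30 × 4.935 − 4.905 × 4.935² = 233.4 − 119.5 = 114.0 m.

114.0 m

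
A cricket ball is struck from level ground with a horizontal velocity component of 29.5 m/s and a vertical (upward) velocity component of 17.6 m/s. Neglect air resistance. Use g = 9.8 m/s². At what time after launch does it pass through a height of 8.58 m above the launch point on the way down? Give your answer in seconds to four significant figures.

3.010 s

Require v_y0 t − ½ g t² = 8.58, i.e. 4.900 t² − 17.60 t + 8.58 = 0.
Quadratic formula: t = (17.60 ± √141.59) / 9.80 = (17.60 ± 11.90) / 9.80 → t = 0.5817 s or 3.010 s.
The descending-branch root is 3.010 s.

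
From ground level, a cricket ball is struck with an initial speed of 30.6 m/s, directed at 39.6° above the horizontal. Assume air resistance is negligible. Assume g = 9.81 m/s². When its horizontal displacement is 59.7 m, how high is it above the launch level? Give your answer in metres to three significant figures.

17.9 m

Components: vₓ = 30.60 cos 39.6° = 23.58 m/s, v_y0 = 30.60 sin 39.6° = 19.51 m/s.
Time to reach x = 59.7 m: t = x/vₓ = 59.7/23.58 = 2.532 s.
Height: y = v_y0 t − ½ g t² = 19.51 × 2.532 − 4.905 × 2.532² = 49.39 − 31.45 = 17.94 m.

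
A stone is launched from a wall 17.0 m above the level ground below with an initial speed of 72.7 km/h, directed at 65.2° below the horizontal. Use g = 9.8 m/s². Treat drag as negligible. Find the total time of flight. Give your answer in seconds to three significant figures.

0.769 s

Convert: 72.7 km/h = 72.7/3.6 = 20.19 m/s.
vₓ = 20.19 cos 65.2° = 8.471 m/s; v_y0 = −18.33 m/s (downward).
Vertical motion (up positive, ground at y = 0): 4.900 t² − (−18.33) t − 17.0 = 0, so t = (−18.33 + √(18.33² + 2·9.80·17.0)) / 9.80 = (−18.33 + 25.87) / 9.80 = 0.7692 s.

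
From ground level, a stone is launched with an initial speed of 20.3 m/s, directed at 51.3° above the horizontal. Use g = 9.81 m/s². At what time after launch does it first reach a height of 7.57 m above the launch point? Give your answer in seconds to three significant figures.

0.583 s

Resolve: vₓ = 20.30 cos 51.3° = 12.69 m/s and v_y0 = 20.30 sin 51.3° = 15.84 m/s.
Require v_y0 t − ½ g t² = 7.57, i.e. 4.905 t² − 15.84 t + 7.57 = 0.
Quadratic formula: t = (15.84 ± √102.47) / 9.81 = (15.84 ± 10.12) / 9.81 → t = 0.5831 s or 2.647 s.
The first (ascending) time is 0.5831 s.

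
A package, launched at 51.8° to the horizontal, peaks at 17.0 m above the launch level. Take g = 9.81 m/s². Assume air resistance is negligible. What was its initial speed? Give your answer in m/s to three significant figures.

At the peak v_y = 0, so v_y0 = √(2gH) = √(2 × 9.81 × 17.0) = 18.26 m/s.
v_y0 = v₀ sin θ ⇒ v₀ = 18.26 / sin 51.8° = 23.24 m/s.

23.2 m/s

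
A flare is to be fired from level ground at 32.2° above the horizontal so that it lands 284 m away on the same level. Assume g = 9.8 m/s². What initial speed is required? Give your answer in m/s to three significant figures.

55.6 m/s

Level-ground range: R = v₀² sin(2θ)/g, so v₀ = √(gR / sin 2θ).
v₀ = √(9.80 × 284 / sin 64.40°) = √(2783 / 0.9018) = √3086.2 = 55.55 m/s.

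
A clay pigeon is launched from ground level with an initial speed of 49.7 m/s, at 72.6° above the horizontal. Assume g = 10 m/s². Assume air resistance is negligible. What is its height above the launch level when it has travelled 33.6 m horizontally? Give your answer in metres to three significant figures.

Resolve: vₓ = 49.70 cos 72.6° = 14.86 m/s and v_y0 = 49.70 sin 72.6° = 47.43 m/s.
At x = 33.6 m, t = x/vₓ = 33.6/14.86 = 2.261 s.
Height: y = v_y0 t − ½ g t² = 47.43 × 2.261 − 5.000 × 2.261² = 107.2 − 25.55 = 81.66 m.

81.7 m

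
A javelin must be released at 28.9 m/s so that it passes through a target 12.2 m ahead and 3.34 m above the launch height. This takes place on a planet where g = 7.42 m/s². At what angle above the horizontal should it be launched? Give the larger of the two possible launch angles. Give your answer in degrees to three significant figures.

86.8°

Trajectory: y = x tanθ − g x² (1 + tan²θ)/(2v₀²). With x = 12.2, y = 3.34, v₀ = 28.9, g = 7.42:
0.6611 tan²θ − 12.2 tanθ + (4.001) = 0.
tanθ = [12.2 ± √(12.2² − 4 × 0.6611 × (4.001))] / (2 × 0.6611) = (12.2 ± 11.76) / 1.322, giving tanθ = 0.3340 or 18.12.
θ = 18.47° or 86.84°; the larger is 86.84°.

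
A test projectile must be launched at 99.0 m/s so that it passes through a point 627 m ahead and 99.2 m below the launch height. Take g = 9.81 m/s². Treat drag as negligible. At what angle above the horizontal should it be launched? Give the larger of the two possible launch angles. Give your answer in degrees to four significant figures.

71.70°

Trajectory: y = x tanθ − g x² (1 + tan²θ)/(2v₀²). With x = 627, y = −99.2, v₀ = 99.0, g = 9.81:
196.7 tan²θ − 627 tanθ + (97.54) = 0.
tanθ = [627 ± √(627² − 4 × 196.7 × (97.54))] / (2 × 196.7) = (627 ± 562.5) / 393.5, giving tanθ = 0.1640 or 3.023.
θ = 9.314° or 71.70°; the larger is 71.70°.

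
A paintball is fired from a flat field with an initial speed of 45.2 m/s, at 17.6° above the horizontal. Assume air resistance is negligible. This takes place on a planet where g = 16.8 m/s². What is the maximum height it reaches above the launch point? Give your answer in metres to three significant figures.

5.56 m

Resolve: vₓ = 45.20 cos 17.6° = 43.08 m/s and v_y0 = 45.20 sin 17.6° = 13.67 m/s.
Maximum height: H = v_y0² / (2g) = 13.67² / (2 × 16.8) = 5.559 m.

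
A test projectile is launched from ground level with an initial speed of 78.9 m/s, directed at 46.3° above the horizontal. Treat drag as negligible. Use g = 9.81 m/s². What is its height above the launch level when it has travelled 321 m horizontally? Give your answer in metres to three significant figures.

166 m

vₓ = 78.90 cos 46.3° = 54.51 m/s; v_y0 = 78.90 sin 46.3° = 57.04 m/s.
x = vₓ t ⇒ t = 321/54.51 = 5.889 s.
Height: y = v_y0 t − ½ g t² = 57.04 × 5.889 − 4.905 × 5.889² = 335.9 − 170.1 = 165.8 m.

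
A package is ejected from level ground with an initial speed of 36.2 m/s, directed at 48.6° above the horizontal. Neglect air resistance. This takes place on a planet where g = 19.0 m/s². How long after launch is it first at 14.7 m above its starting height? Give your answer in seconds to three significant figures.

0.726 s

Resolve: vₓ = 36.20 cos 48.6° = 23.94 m/s and v_y0 = 36.20 sin 48.6° = 27.15 m/s.
Height y(t) = 27.15 t − 9.500 t² = 14.7 gives 9.500 t² − 27.15 t + 14.7 = 0.
t = [27.15 ± √(27.15² − 2·19.0·14.7)] / 19.0 = (27.15 ± 13.37) / 19.0, so t = 0.7255 s or t = 2.133 s.
The first (ascending) time is 0.7255 s.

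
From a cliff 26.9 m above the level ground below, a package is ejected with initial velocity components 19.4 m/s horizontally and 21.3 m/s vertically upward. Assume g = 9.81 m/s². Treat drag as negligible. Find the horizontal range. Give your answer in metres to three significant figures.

104 m

With up positive and y = 0 at the ground: y(t) = 26.9 + (21.30) t − 4.905 t². Setting y = 0 and taking the positive root: t = [21.30 + √(21.30² + 2·9.81·26.9)] / 9.81 = (21.30 + 31.33) / 9.81 = 5.365 s.
Horizontal distance: R = vₓ t = 19.40 × 5.365 = 104.1 m.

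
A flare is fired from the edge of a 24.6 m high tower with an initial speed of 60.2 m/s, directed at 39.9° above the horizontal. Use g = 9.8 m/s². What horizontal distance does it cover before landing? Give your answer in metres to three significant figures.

391 m

Resolve: vₓ = 60.20 cos 39.9° = 46.18 m/s and v_y0 = 60.20 sin 39.9° = 38.62 m/s.
With up positive and y = 0 at the ground: y(t) = 24.6 + (38.62) t − 4.900 t². Setting y = 0 and taking the positive root: t = [38.62 + √(38.62² + 2·9.80·24.6)] / 9.80 = (38.62 + 44.42) / 9.80 = 8.473 s.
Horizontal distance: R = vₓ t = 46.18 × 8.473 = 391.3 m.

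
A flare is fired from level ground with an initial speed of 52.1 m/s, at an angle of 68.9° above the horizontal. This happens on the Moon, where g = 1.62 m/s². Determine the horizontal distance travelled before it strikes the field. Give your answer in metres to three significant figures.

1130 m

Horizontal component vₓ = 52.10 cos 68.9° = 18.76 m/s; vertical v_y0 = 52.10 sin 68.9° = 48.61 m/s.
Time aloft: T = 2 v_y0 / g = 2 × 48.61 / 1.62 = 60.01 s.
Horizontal distance R = vₓ T = 18.76 × 60.01 = 1126 m.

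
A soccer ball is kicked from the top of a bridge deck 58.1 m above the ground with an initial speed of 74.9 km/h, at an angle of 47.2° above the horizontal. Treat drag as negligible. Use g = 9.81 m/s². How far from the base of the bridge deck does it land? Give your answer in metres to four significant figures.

75.39 m

Convert: 74.9 km/h = 74.9/3.6 = 20.81 m/s.
Resolve: vₓ = 20.81 cos 47.2° = 14.14 m/s and v_y0 = 20.81 sin 47.2° = 15.27 m/s.
Vertical motion (up positive, ground at y = 0): 4.905 t² − (15.27) t − 58.1 = 0, so t = (15.27 + √(15.27² + 2·9.81·58.1)) / 9.81 = (15.27 + 37.05) / 9.81 = 5.333 s.
Horizontal distance: R = vₓ t = 14.14 × 5.333 = 75.39 m.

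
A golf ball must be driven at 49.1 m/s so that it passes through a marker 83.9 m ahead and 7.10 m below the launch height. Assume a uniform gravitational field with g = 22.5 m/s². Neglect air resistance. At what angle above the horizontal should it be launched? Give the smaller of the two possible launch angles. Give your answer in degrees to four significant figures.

Trajectory: y = x tanθ − g x² (1 + tan²θ)/(2v₀²). With x = 83.9, y = −7.10, v₀ = 49.1, g = 22.5:
32.85 tan²θ − 83.9 tanθ + (25.75) = 0.
tanθ = [83.9 ± √(83.9² − 4 × 32.85 × (25.75))] / (2 × 32.85) = (83.9 ± 60.47) / 65.70, giving tanθ = 0.3567 or 2.197.
θ = 19.63° or 65.53°; the smaller is 19.63°.

19.63°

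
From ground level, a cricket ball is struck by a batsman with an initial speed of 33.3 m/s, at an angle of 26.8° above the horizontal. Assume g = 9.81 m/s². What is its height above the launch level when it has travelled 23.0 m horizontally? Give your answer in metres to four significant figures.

Horizontal component vₓ = 33.30 cos 26.8° = 29.72 m/s; vertical v_y0 = 33.30 sin 26.8° = 15.01 m/s.
x = vₓ t ⇒ t = 23.0/29.72 = 0.7738 s.
Height: y = v_y0 t − ½ g t² = 15.01 × 0.7738 − 4.905 × 0.7738² = 11.62 − 2.937 = 8.681 m.

8.681 m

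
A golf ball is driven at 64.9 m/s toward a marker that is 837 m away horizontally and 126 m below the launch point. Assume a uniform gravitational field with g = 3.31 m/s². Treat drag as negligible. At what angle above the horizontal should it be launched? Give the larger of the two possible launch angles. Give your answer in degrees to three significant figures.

Trajectory: y = x tanθ − g x² (1 + tan²θ)/(2v₀²). With x = 837, y = −126, v₀ = 64.9, g = 3.31:
275.3 tan²θ − 837 tanθ + (149.3) = 0.
tanθ = [837 ± √(837² − 4 × 275.3 × (149.3))] / (2 × 275.3) = (837 ± 732.3) / 550.5, giving tanθ = 0.1902 or 2.850.
θ = 10.77° or 70.67°; the larger is 70.67°.

70.7°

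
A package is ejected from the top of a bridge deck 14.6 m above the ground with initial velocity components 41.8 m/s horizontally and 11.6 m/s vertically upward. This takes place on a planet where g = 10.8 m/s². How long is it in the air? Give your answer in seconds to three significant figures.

3.04 s

The projectile lands when y = 14.6 + (11.60) t − ½·10.8·t² = 0. Positive root: t = (11.60 + √(11.60² + 2·10.8·14.6)) / 10.8 = (11.60 + 21.21) / 10.8 = 3.038 s.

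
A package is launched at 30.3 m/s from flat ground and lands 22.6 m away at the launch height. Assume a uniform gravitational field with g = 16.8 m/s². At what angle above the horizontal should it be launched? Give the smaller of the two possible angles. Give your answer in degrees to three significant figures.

Level-ground range R = v₀² sin(2θ)/g ⇒ sin(2θ) = gR/v₀² = 16.8 × 22.6 / 30.3² = 0.4136.
2θ = 24.43° or 180° − 24.43° = 155.6°, so θ = 12.21° or 77.79°.
The smaller angle is 12.21°.

12.2°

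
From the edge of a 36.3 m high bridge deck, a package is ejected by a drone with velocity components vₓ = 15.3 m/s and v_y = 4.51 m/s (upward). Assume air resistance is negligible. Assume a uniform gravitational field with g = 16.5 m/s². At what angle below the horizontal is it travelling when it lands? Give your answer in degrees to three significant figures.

66.3°

The projectile lands when y = 36.3 + (4.510) t − ½·16.5·t² = 0. Positive root: t = (4.510 + √(4.510² + 2·16.5·36.3)) / 16.5 = (4.510 + 34.90) / 16.5 = 2.389 s.
At impact: v_y = v_y0 − g t = −34.90 m/s; vₓ = 15.30 m/s.
Angle below horizontal: arctan(|v_y|/vₓ) = arctan(34.90/15.30) = 66.33°.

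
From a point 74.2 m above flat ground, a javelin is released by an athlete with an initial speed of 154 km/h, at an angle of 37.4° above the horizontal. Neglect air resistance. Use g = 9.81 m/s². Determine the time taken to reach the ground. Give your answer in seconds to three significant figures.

7.35 s

Convert: 154 km/h = 154/3.6 = 42.78 m/s.
Resolve: vₓ = 42.78 cos 37.4° = 33.98 m/s and v_y0 = 42.78 sin 37.4° = 25.98 m/s.
The projectile lands when y = 74.2 + (25.98) t − ½·9.81·t² = 0. Positive root: t = (25.98 + √(25.98² + 2·9.81·74.2)) / 9.81 = (25.98 + 46.16) / 9.81 = 7.354 s.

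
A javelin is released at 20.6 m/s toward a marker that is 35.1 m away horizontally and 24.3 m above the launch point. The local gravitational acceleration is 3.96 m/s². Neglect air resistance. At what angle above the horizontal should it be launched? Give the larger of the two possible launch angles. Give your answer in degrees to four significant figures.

78.86°

Trajectory: y = x tanθ − g x² (1 + tan²θ)/(2v₀²). With x = 35.1, y = 24.3, v₀ = 20.6, g = 3.96:
5.748 tan²θ − 35.1 tanθ + (30.05) = 0.
tanθ = [35.1 ± √(35.1² − 4 × 5.748 × (30.05))] / (2 × 5.748) = (35.1 ± 23.26) / 11.50, giving tanθ = 1.030 or 5.076.
θ = 45.84° or 78.86°; the larger is 78.86°.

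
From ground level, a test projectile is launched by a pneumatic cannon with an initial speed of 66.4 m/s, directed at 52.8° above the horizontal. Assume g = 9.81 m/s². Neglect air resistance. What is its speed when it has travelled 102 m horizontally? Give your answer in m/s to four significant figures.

Horizontal component vₓ = 66.40 cos 52.8° = 40.15 m/s; vertical v_y0 = 66.40 sin 52.8° = 52.89 m/s.
Time to reach x = 102 m: t = x/vₓ = 102/40.15 = 2.541 s.
Vertical velocity there: v_y = v_y0 − g t = 52.89 − 9.81 × 2.541 = 27.96 m/s.
Speed: √(vₓ² + v_y²) = √(40.15² + 27.96²) = 48.93 m/s.

48.93 m/s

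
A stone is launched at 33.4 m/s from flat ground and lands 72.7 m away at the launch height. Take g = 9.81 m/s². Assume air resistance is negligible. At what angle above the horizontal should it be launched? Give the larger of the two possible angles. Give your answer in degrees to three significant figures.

70.1°

R = v₀² sin 2θ / g gives sin 2θ = gR/v₀² = 9.81·72.7/33.4² = 0.6393.
2θ = 39.74° or 180° − 39.74° = 140.3°, so θ = 19.87° or 70.13°.
The larger angle is 70.13°.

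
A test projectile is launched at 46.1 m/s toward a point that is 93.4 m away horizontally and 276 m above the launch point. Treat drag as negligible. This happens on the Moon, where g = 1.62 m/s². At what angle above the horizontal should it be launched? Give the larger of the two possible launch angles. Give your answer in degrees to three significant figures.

Trajectory: y = x tanθ − g x² (1 + tan²θ)/(2v₀²). With x = 93.4, y = 276, v₀ = 46.1, g = 1.62:
3.325 tan²θ − 93.4 tanθ + (279.3) = 0.
tanθ = [93.4 ± √(93.4² − 4 × 3.325 × (279.3))] / (2 × 3.325) = (93.4 ± 70.77) / 6.650, giving tanθ = 3.403 or 24.69.
θ = 73.62° or 87.68°; the larger is 87.68°.

87.7°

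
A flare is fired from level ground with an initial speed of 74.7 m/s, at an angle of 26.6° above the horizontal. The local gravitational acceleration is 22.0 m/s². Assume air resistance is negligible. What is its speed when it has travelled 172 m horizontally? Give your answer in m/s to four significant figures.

70.71 m/s

Horizontal component vₓ = 74.70 cos 26.6° = 66.79 m/s; vertical v_y0 = 74.70 sin 26.6° = 33.45 m/s.
x = vₓ t ⇒ t = 172/66.79 = 2.575 s.
Vertical velocity there: v_y = v_y0 − g t = 33.45 − 22.0 × 2.575 = −23.20 m/s.
Speed: √(vₓ² + v_y²) = √(66.79² + 23.20²) = 70.71 m/s.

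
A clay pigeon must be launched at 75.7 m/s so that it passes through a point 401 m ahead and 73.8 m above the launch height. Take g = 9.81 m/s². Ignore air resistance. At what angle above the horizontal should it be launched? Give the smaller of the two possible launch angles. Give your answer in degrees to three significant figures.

Trajectory: y = x tanθ − g x² (1 + tan²θ)/(2v₀²). With x = 401, y = 73.8, v₀ = 75.7, g = 9.81:
137.6 tan²θ − 401 tanθ + (211.4) = 0.
tanθ = [401 ± √(401² − 4 × 137.6 × (211.4))] / (2 × 137.6) = (401 ± 210.7) / 275.3, giving tanθ = 0.6913 or 2.222.
θ = 34.66° or 65.77°; the smaller is 34.66°.

34.7°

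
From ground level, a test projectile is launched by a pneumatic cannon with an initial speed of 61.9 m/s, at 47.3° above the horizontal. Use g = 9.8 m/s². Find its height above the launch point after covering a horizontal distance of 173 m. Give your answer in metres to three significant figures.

Components: vₓ = 61.90 cos 47.3° = 41.98 m/s, v_y0 = 61.90 sin 47.3° = 45.49 m/s.
x = vₓ t ⇒ t = 173/41.98 = 4.121 s.
Height: y = v_y0 t − ½ g t² = 45.49 × 4.121 − 4.900 × 4.121² = 187.5 − 83.22 = 104.3 m.

104 m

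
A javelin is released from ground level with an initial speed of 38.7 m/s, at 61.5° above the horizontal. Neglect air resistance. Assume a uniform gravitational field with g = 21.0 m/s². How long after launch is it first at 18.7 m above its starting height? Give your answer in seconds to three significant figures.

0.702 s

vₓ = 38.70 cos 61.5° = 18.47 m/s; v_y0 = 38.70 sin 61.5° = 34.01 m/s.
Require v_y0 t − ½ g t² = 18.7, i.e. 10.50 t² − 34.01 t + 18.7 = 0.
t = [34.01 ± √(34.01² − 2·21.0·18.7)] / 21.0 = (34.01 ± 19.27) / 21.0, so t = 0.7020 s or t = 2.537 s.
The first (ascending) time is 0.7020 s.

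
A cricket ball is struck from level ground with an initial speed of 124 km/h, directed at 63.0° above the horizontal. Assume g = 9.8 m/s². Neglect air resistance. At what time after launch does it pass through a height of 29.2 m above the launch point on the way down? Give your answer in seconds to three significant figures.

5.09 s

Convert: 124 km/h = 124/3.6 = 34.44 m/s.
Horizontal component vₓ = 34.44 cos 63.0° = 15.64 m/s; vertical v_y0 = 34.44 sin 63.0° = 30.69 m/s.
Require v_y0 t − ½ g t² = 29.2, i.e. 4.900 t² − 30.69 t + 29.2 = 0.
Quadratic formula: t = (30.69 ± √369.57) / 9.80 = (30.69 ± 19.22) / 9.80 → t = 1.170 s or 5.093 s.
The descending-branch root is 5.093 s.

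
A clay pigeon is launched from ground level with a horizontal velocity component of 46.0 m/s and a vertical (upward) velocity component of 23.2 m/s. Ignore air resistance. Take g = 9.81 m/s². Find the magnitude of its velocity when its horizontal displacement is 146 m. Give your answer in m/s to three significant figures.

At x = 146 m, t = x/vₓ = 146/46.00 = 3.174 s.
Vertical velocity there: v_y = v_y0 − g t = 23.20 − 9.81 × 3.174 = −7.936 m/s.
Speed: √(vₓ² + v_y²) = √(46.00² + 7.936²) = 46.68 m/s.

46.7 m/s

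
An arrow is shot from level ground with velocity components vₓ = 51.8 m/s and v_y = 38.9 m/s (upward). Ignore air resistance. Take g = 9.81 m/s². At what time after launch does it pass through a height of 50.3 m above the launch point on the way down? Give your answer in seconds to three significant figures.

6.30 s

Height y(t) = 38.90 t − 4.905 t² = 50.3 gives 4.905 t² − 38.90 t + 50.3 = 0.
Quadratic formula: t = (38.90 ± √526.32) / 9.81 = (38.90 ± 22.94) / 9.81 → t = 1.627 s or 6.304 s.
The descending-branch root is 6.304 s.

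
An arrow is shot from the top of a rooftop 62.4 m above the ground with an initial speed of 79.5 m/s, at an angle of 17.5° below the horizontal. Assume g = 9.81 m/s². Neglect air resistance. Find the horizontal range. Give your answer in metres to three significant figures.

143 m

Components: vₓ = 79.50 cos 17.5° = 75.82 m/s, v_y0 = −23.91 m/s (downward).
Vertical motion (up positive, ground at y = 0): 4.905 t² − (−23.91) t − 62.4 = 0, so t = (−23.91 + √(23.91² + 2·9.81·62.4)) / 9.81 = (−23.91 + 42.38) / 9.81 = 1.883 s.
Horizontal distance: R = vₓ t = 75.82 × 1.883 = 142.8 m.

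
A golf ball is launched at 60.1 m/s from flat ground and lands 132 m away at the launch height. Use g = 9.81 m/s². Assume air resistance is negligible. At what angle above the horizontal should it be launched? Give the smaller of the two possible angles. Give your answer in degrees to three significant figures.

10.5°

Level-ground range R = v₀² sin(2θ)/g ⇒ sin(2θ) = gR/v₀² = 9.81 × 132 / 60.1² = 0.3585.
2θ = 21.01° or 180° − 21.01° = 159.0°, so θ = 10.50° or 79.50°.
The smaller angle is 10.50°.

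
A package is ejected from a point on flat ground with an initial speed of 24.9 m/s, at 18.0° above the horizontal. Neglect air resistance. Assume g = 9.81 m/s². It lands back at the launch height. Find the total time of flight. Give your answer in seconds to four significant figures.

1.569 s

vₓ = 24.90 cos 18.0° = 23.68 m/s; v_y0 = 24.90 sin 18.0° = 7.695 m/s.
It returns to y = 0 when t = 2 v_y0 / g = 2(7.695)/9.81 = 1.569 s.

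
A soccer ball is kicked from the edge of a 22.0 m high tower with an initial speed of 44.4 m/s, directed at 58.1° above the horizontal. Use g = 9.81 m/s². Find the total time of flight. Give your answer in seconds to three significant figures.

vₓ = 44.40 cos 58.1° = 23.46 m/s; v_y0 = 44.40 sin 58.1° = 37.69 m/s.
The projectile lands when y = 22.0 + (37.69) t − ½·9.81·t² = 0. Positive root: t = (37.69 + √(37.69² + 2·9.81·22.0)) / 9.81 = (37.69 + 43.04) / 9.81 = 8.230 s.

8.23 s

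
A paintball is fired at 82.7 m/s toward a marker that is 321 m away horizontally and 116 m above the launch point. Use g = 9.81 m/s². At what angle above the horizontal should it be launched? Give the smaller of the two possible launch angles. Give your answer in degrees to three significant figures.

35.2°

Trajectory: y = x tanθ − g x² (1 + tan²θ)/(2v₀²). With x = 321, y = 116, v₀ = 82.7, g = 9.81:
73.90 tan²θ − 321 tanθ + (189.9) = 0.
tanθ = [321 ± √(321² − 4 × 73.90 × (189.9))] / (2 × 73.90) = (321 ± 216.6) / 147.8, giving tanθ = 0.7065 or 3.637.
θ = 35.24° or 74.63°; the smaller is 35.24°.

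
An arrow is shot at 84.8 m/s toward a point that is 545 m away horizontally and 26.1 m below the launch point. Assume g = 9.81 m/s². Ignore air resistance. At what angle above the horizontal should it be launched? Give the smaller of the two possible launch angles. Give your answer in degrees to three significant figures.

Trajectory: y = x tanθ − g x² (1 + tan²θ)/(2v₀²). With x = 545, y = −26.1, v₀ = 84.8, g = 9.81:
202.6 tan²θ − 545 tanθ + (176.5) = 0.
tanθ = [545 ± √(545² − 4 × 202.6 × (176.5))] / (2 × 202.6) = (545 ± 392.4) / 405.2, giving tanθ = 0.3766 or 2.313.
θ = 20.63° or 66.62°; the smaller is 20.63°.

20.6°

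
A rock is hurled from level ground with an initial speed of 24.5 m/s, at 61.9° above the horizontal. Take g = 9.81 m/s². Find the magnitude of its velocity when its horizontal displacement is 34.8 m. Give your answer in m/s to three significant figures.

14.0 m/s

Resolve: vₓ = 24.50 cos 61.9° = 11.54 m/s and v_y0 = 24.50 sin 61.9° = 21.61 m/s.
At x = 34.8 m, t = x/vₓ = 34.8/11.54 = 3.016 s.
Vertical velocity there: v_y = v_y0 − g t = 21.61 − 9.81 × 3.016 = −7.971 m/s.
Speed: √(vₓ² + v_y²) = √(11.54² + 7.971²) = 14.03 m/s.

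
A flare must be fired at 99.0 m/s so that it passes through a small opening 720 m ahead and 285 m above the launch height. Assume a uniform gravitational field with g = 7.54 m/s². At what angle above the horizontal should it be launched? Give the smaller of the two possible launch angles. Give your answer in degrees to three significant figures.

Trajectory: y = x tanθ − g x² (1 + tan²θ)/(2v₀²). With x = 720, y = 285, v₀ = 99.0, g = 7.54:
199.4 tan²θ − 720 tanθ + (484.4) = 0.
tanθ = [720 ± √(720² − 4 × 199.4 × (484.4))] / (2 × 199.4) = (720 ± 363.4) / 398.8, giving tanθ = 0.8943 or 2.716.
θ = 41.81° or 69.79°; the smaller is 41.81°.

41.8°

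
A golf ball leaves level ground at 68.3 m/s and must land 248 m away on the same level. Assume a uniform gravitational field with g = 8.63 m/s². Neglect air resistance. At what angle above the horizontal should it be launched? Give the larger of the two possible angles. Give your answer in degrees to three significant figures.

R = v₀² sin 2θ / g gives sin 2θ = gR/v₀² = 8.63·248/68.3² = 0.4588.
2θ = 27.31° or 180° − 27.31° = 152.7°, so θ = 13.65° or 76.35°.
The larger angle is 76.35°.

76.3°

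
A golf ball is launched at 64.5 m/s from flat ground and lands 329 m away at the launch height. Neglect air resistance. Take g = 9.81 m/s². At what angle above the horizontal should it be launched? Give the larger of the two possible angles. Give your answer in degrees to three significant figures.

Level-ground range R = v₀² sin(2θ)/g ⇒ sin(2θ) = gR/v₀² = 9.81 × 329 / 64.5² = 0.7758.
2θ = 50.88° or 180° − 50.88° = 129.1°, so θ = 25.44° or 64.56°.
The larger angle is 64.56°.

64.6°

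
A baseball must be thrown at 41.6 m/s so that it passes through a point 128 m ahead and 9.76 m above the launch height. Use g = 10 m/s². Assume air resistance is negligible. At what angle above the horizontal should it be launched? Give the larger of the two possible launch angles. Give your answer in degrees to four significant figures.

64.96°

Trajectory: y = x tanθ − g x² (1 + tan²θ)/(2v₀²). With x = 128, y = 9.76, v₀ = 41.6, g = 10.0:
47.34 tan²θ − 128 tanθ + (57.10) = 0.
tanθ = [128 ± √(128² − 4 × 47.34 × (57.10))] / (2 × 47.34) = (128 ± 74.65) / 94.67, giving tanθ = 0.5635 or 2.140.
θ = 29.40° or 64.96°; the larger is 64.96°.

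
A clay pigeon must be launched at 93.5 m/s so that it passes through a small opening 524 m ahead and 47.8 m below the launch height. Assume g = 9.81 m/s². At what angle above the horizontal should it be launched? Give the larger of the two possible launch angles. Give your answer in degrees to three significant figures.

72.6°

Trajectory: y = x tanθ − g x² (1 + tan²θ)/(2v₀²). With x = 524, y = −47.8, v₀ = 93.5, g = 9.81:
154.1 tan²θ − 524 tanθ + (106.3) = 0.
tanθ = [524 ± √(524² − 4 × 154.1 × (106.3))] / (2 × 154.1) = (524 ± 457.3) / 308.1, giving tanθ = 0.2166 or 3.185.
θ = 12.22° or 72.57°; the larger is 72.57°.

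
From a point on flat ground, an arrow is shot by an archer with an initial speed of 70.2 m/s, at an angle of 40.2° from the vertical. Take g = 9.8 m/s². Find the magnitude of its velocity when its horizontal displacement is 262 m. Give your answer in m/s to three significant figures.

45.4 m/s

vₓ = 70.20 sin 40.2° = 45.31 m/s; v_y0 = 70.20 cos 40.2° = 53.62 m/s.
Time to reach x = 262 m: t = x/vₓ = 262/45.31 = 5.782 s.
Vertical velocity there: v_y = v_y0 − g t = 53.62 − 9.80 × 5.782 = −3.048 m/s.
Speed: √(vₓ² + v_y²) = √(45.31² + 3.048²) = 45.41 m/s.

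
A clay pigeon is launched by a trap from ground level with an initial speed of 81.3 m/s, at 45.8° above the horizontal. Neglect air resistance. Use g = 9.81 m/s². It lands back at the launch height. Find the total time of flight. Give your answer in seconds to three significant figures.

Resolve: vₓ = 81.30 cos 45.8° = 56.68 m/s and v_y0 = 81.30 sin 45.8° = 58.28 m/s.
It returns to y = 0 when t = 2 v_y0 / g = 2(58.28)/9.81 = 11.88 s.

11.9 s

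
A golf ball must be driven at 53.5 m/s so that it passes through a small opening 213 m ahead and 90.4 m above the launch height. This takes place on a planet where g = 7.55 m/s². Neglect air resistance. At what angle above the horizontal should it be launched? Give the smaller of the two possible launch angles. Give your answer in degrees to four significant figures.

44.11°

Trajectory: y = x tanθ − g x² (1 + tan²θ)/(2v₀²). With x = 213, y = 90.4, v₀ = 53.5, g = 7.55:
59.84 tan²θ − 213 tanθ + (150.2) = 0.
tanθ = [213 ± √(213² − 4 × 59.84 × (150.2))] / (2 × 59.84) = (213 ± 97.01) / 119.7, giving tanθ = 0.9693 or 2.590.
θ = 44.11° or 68.89°; the smaller is 44.11°.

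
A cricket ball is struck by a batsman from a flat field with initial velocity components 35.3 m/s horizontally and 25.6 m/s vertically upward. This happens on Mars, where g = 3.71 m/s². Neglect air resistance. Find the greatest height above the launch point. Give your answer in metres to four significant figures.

88.32 m

Maximum height: H = v_y0² / (2g) = 25.60² / (2 × 3.71) = 88.32 m.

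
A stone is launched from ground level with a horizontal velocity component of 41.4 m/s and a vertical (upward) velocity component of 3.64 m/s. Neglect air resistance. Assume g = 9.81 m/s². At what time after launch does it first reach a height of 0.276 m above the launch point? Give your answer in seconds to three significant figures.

Set y = v_y0 t − ½ g t² = 0.276: 4.905 t² − 3.640 t + 0.276 = 0.
Quadratic formula: t = (3.640 ± √7.8345) / 9.81 = (3.640 ± 2.799) / 9.81 → t = 0.08573 s or 0.6564 s.
The first (ascending) time is 0.08573 s.

0.0857 s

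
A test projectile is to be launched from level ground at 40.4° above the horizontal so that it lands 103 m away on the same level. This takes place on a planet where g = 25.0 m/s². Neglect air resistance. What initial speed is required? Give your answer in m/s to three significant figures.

Level-ground range: R = v₀² sin(2θ)/g, so v₀ = √(gR / sin 2θ).
v₀ = √(25.0 × 103 / sin 80.80°) = √(2575 / 0.9871) = √2608.6 = 51.07 m/s.

51.1 m/s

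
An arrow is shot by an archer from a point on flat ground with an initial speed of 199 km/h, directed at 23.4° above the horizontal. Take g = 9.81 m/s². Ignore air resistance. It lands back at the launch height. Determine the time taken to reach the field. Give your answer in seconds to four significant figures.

4.476 s

Convert: 199 km/h = 199/3.6 = 55.28 m/s.
Horizontal component vₓ = 55.28 cos 23.4° = 50.73 m/s; vertical v_y0 = 55.28 sin 23.4° = 21.95 m/s.
Landing at launch height ⇒ T = 2 v_y0 / g = 2 × 21.95 / 9.81 = 4.476 s.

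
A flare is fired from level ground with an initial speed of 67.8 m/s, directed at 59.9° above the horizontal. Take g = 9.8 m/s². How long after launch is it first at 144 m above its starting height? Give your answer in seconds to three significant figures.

3.45 s

Resolve: vₓ = 67.80 cos 59.9° = 34.00 m/s and v_y0 = 67.80 sin 59.9° = 58.66 m/s.
Height y(t) = 58.66 t − 4.900 t² = 144 gives 4.900 t² − 58.66 t + 144 = 0.
t = [58.66 ± √(58.66² − 2·9.80·144)] / 9.80 = (58.66 ± 24.87) / 9.80, so t = 3.448 s or t = 8.523 s.
The first (ascending) time is 3.448 s.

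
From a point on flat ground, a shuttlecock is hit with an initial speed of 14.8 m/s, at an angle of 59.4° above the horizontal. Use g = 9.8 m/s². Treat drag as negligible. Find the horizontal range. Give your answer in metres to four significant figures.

Resolve: vₓ = 14.80 cos 59.4° = 7.534 m/s and v_y0 = 14.80 sin 59.4° = 12.74 m/s.
Flight time T = 2 v_y0 / g = 2.600 s.
Range: R = vₓ T = 7.534 × 2.600 = 19.59 m.

19.59 m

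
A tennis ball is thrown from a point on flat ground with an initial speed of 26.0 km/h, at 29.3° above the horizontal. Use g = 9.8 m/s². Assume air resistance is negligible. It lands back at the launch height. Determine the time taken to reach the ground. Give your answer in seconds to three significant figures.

Convert: 26.0 km/h = 26.0/3.6 = 7.222 m/s.
Horizontal component vₓ = 7.222 cos 29.3° = 6.298 m/s; vertical v_y0 = 7.222 sin 29.3° = 3.534 m/s.
It returns to y = 0 when t = 2 v_y0 / g = 2(3.534)/9.80 = 0.7213 s.

0.721 s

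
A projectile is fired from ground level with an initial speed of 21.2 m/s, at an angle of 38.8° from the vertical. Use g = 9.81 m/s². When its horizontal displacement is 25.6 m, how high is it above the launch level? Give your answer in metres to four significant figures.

13.62 m

vₓ = 21.20 sin 38.8° = 13.28 m/s; v_y0 = 21.20 cos 38.8° = 16.52 m/s.
Time to reach x = 25.6 m: t = x/vₓ = 25.6/13.28 = 1.927 s.
Height: y = v_y0 t − ½ g t² = 16.52 × 1.927 − 4.905 × 1.927² = 31.84 − 18.22 = 13.62 m.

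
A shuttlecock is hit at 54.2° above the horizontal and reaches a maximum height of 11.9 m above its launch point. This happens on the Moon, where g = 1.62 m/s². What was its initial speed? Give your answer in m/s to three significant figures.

7.66 m/s

At the peak v_y = 0, so v_y0 = √(2gH) = √(2 × 1.62 × 11.9) = 6.209 m/s.
v_y0 = v₀ sin θ ⇒ v₀ = 6.209 / sin 54.2° = 7.656 m/s.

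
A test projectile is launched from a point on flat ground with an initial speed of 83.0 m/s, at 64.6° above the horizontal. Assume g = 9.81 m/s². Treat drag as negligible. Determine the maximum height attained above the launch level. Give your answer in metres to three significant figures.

Horizontal component vₓ = 83.00 cos 64.6° = 35.60 m/s; vertical v_y0 = 83.00 sin 64.6° = 74.98 m/s.
Maximum height: H = v_y0² / (2g) = 74.98² / (2 × 9.81) = 286.5 m.

287 m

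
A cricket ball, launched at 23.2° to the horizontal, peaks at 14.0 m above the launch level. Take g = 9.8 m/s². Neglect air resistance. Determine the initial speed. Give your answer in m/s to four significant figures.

42.05 m/s

At the peak v_y = 0, so v_y0 = √(2gH) = √(2 × 9.80 × 14.0) = 16.57 m/s.
v_y0 = v₀ sin θ ⇒ v₀ = 16.57 / sin 23.2° = 42.05 m/s.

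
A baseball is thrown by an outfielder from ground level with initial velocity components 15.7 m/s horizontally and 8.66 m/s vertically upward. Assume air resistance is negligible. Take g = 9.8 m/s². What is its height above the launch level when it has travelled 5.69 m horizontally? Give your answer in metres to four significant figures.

2.495 m

x = vₓ t ⇒ t = 5.69/15.70 = 0.3624 s.
Height: y = v_y0 t − ½ g t² = 8.660 × 0.3624 − 4.900 × 0.3624² = 3.139 − 0.6436 = 2.495 m.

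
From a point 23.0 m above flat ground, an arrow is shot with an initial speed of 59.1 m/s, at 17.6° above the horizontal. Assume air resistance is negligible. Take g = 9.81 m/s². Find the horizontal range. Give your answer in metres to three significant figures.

vₓ = 59.10 cos 17.6° = 56.33 m/s; v_y0 = 59.10 sin 17.6° = 17.87 m/s.
The projectile lands when y = 23.0 + (17.87) t − ½·9.81·t² = 0. Positive root: t = (17.87 + √(17.87² + 2·9.81·23.0)) / 9.81 = (17.87 + 27.76) / 9.81 = 4.651 s.
Horizontal distance: R = vₓ t = 56.33 × 4.651 = 262.0 m.

262 m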